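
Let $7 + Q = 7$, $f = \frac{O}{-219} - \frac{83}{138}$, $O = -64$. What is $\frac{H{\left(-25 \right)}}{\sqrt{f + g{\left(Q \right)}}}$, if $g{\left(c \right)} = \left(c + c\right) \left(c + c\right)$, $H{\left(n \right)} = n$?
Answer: $\frac{5 i \sqrt{31380510}}{623} \approx 44.958 i$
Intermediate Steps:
$f = - \frac{3115}{10074}$ ($f = - \frac{64}{-219} - \frac{83}{138} = \left(-64\right) \left(- \frac{1}{219}\right) - \frac{83}{138} = \frac{64}{219} - \frac{83}{138} = - \frac{3115}{10074} \approx -0.30921$)
$Q = 0$ ($Q = -7 + 7 = 0$)
$g{\left(c \right)} = 4 c^{2}$ ($g{\left(c \right)} = 2 c 2 c = 4 c^{2}$)
$\frac{H{\left(-25 \right)}}{\sqrt{f + g{\left(Q \right)}}} = - \frac{25}{\sqrt{- \frac{3115}{10074} + 4 \cdot 0^{2}}} = - \frac{25}{\sqrt{- \frac{3115}{10074} + 4 \cdot 0}} = - \frac{25}{\sqrt{- \frac{3115}{10074} + 0}} = - \frac{25}{\sqrt{- \frac{3115}{10074}}} = - \frac{25}{\frac{1}{10074} i \sqrt{31380510}} = - 25 \left(- \frac{i \sqrt{31380510}}{3115}\right) = \frac{5 i \sqrt{31380510}}{623}$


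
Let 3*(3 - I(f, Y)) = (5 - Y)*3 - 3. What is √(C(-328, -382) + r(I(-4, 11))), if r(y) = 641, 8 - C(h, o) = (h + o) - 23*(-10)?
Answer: √1129 ≈ 33.601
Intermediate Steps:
C(h, o) = -222 - h - o (C(h, o) = 8 - ((h + o) - 23*(-10)) = 8 - ((h + o) + 230) = 8 - (230 + h + o) = 8 + (-230 - h - o) = -222 - h - o)
I(f, Y) = -1 + Y (I(f, Y) = 3 - ((5 - Y)*3 - 3)/3 = 3 - ((15 - 3*Y) - 3)/3 = 3 - (12 - 3*Y)/3 = 3 + (-4 + Y) = -1 + Y)
√(C(-328, -382) + r(I(-4, 11))) = √((-222 - 1*(-328) - 1*(-382)) + 641) = √((-222 + 328 + 382) + 641) = √(488 + 641) = √1129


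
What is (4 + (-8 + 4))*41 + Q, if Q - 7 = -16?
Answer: -9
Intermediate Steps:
Q = -9 (Q = 7 - 16 = -9)
(4 + (-8 + 4))*41 + Q = (4 + (-8 + 4))*41 - 9 = (4 - 4)*41 - 9 = 0*41 - 9 = 0 - 9 = -9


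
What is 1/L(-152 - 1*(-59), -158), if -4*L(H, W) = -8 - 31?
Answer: 4/39 ≈ 0.10256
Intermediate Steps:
L(H, W) = 39/4 (L(H, W) = -(-8 - 31)/4 = -1/4*(-39) = 39/4)
1/L(-152 - 1*(-59), -158) = 1/(39/4) = 4/39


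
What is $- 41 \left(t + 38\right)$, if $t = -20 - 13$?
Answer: $-205$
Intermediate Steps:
$t = -33$ ($t = -20 - 13 = -33$)
$- 41 \left(t + 38\right) = - 41 \left(-33 + 38\right) = \left(-41\right) 5 = -205$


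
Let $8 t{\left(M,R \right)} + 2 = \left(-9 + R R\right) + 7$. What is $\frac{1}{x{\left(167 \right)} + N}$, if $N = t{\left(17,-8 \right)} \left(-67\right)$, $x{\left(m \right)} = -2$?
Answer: $- \frac{2}{1009} \approx -0.0019822$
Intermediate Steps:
$t{\left(M,R \right)} = - \frac{1}{2} + \frac{R^{2}}{8}$ ($t{\left(M,R \right)} = - \frac{1}{4} + \frac{\left(-9 + R R\right) + 7}{8} = - \frac{1}{4} + \frac{\left(-9 + R^{2}\right) + 7}{8} = - \frac{1}{4} + \frac{-2 + R^{2}}{8} = - \frac{1}{4} + \left(- \frac{1}{4} + \frac{R^{2}}{8}\right) = - \frac{1}{2} + \frac{R^{2}}{8}$)
$N = - \frac{1005}{2}$ ($N = \left(- \frac{1}{2} + \frac{\left(-8\right)^{2}}{8}\right) \left(-67\right) = \left(- \frac{1}{2} + \frac{1}{8} \cdot 64\right) \left(-67\right) = \left(- \frac{1}{2} + 8\right) \left(-67\right) = \frac{15}{2} \left(-67\right) = - \frac{1005}{2} \approx -502.5$)
$\frac{1}{x{\left(167 \right)} + N} = \frac{1}{-2 - \frac{1005}{2}} = \frac{1}{- \frac{1009}{2}} = - \frac{2}{1009}$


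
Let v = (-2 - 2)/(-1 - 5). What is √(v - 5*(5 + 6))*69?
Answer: 23*I*√489 ≈ 508.61*I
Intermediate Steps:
v = ⅔ (v = -4/(-6) = -4*(-⅙) = ⅔ ≈ 0.66667)
√(v - 5*(5 + 6))*69 = √(⅔ - 5*(5 + 6))*69 = √(⅔ - 5*11)*69 = √(⅔ - 55)*69 = √(-163/3)*69 = (I*√489/3)*69 = 23*I*√489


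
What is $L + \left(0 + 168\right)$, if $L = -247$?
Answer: $-79$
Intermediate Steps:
$L + \left(0 + 168\right) = -247 + \left(0 + 168\right) = -247 + 168 = -79$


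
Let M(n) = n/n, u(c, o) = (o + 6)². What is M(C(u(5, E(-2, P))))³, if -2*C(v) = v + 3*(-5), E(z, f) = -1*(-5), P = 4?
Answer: 1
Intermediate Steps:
E(z, f) = 5
u(c, o) = (6 + o)²
C(v) = 15/2 - v/2 (C(v) = -(v + 3*(-5))/2 = -(v - 15)/2 = -(-15 + v)/2 = 15/2 - v/2)
M(n) = 1
M(C(u(5, E(-2, P))))³ = 1³ = 1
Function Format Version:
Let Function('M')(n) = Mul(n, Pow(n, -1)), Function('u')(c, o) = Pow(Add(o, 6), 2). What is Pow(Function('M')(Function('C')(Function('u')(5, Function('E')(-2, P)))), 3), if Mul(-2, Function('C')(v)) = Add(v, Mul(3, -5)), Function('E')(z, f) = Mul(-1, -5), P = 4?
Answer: 1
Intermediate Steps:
Function('E')(z, f) = 5
Function('u')(c, o) = Pow(Add(6, o), 2)
Function('C')(v) = Add(Rational(15, 2), Mul(Rational(-1, 2), v)) (Function('C')(v) = Mul(Rational(-1, 2), Add(v, Mul(3, -5))) = Mul(Rational(-1, 2), Add(v, -15)) = Mul(Rational(-1, 2), Add(-15, v)) = Add(Rational(15, 2), Mul(Rational(-1, 2), v)))
Function('M')(n) = 1
Pow(Function('M')(Function('C')(Function('u')(5, Function('E')(-2, P)))), 3) = Pow(1, 3) = 1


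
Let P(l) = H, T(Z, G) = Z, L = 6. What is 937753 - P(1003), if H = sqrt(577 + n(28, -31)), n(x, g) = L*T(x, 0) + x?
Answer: 937753 - sqrt(773) ≈ 9.3773e+5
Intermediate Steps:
n(x, g) = 7*x (n(x, g) = 6*x + x = 7*x)
H = sqrt(773) (H = sqrt(577 + 7*28) = sqrt(577 + 196) = sqrt(773) ≈ 27.803)
P(l) = sqrt(773)
937753 - P(1003) = 937753 - sqrt(773)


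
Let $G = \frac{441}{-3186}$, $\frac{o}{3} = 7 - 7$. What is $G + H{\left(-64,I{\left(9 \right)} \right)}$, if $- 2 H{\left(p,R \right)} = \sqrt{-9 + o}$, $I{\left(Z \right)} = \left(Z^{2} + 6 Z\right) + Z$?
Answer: $- \frac{49}{354} - \frac{3 i}{2} \approx -0.13842 - 1.5 i$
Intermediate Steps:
$o = 0$ ($o = 3 \left(7 - 7\right) = 3 \cdot 0 = 0$)
$I{\left(Z \right)} = Z^{2} + 7 Z$
$H{\left(p,R \right)} = - \frac{3 i}{2}$ ($H{\left(p,R \right)} = - \frac{\sqrt{-9 + 0}}{2} = - \frac{\sqrt{-9}}{2} = - \frac{3 i}{2}$)
$G = - \frac{49}{354}$ ($G = 441 \left(- \frac{1}{3186}\right) = - \frac{49}{354} \approx -0.13842$)
$G + H{\left(-64,I{\left(9 \right)} \right)} = - \frac{49}{354} - \frac{3 i}{2}$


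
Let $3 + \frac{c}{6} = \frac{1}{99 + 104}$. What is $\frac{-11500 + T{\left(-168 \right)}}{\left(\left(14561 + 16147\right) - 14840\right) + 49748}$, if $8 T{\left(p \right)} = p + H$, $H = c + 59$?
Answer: $- \frac{6233925}{35520128} \approx -0.1755$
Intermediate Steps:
$c = - \frac{3648}{203}$ ($c = -18 + \frac{6}{99 + 104} = -18 + \frac{6}{203} = - \frac{3648}{203} \approx -17.97$)
$H = \frac{8329}{203}$ ($H = - \frac{3648}{203} + 59 = \frac{8329}{203} \approx 41.03$)
$T{\left(p \right)} = \frac{8329}{1624} + \frac{p}{8}$ ($T{\left(p \right)} = \frac{p + \frac{8329}{203}}{8} = \frac{\frac{8329}{203} + p}{8} = \frac{8329}{1624} + \frac{p}{8}$)
$\frac{-11500 + T{\left(-168 \right)}}{\left(\left(14561 + 16147\right) - 14840\right) + 49748} = \frac{-11500 + \left(\frac{8329}{1624} + \frac{1}{8} \left(-168\right)\right)}{\left(\left(14561 + 16147\right) - 14840\right) + 49748} = \frac{-11500 + \left(\frac{8329}{1624} - 21\right)}{\left(30708 - 14840\right) + 49748} = \frac{-11500 - \frac{25775}{1624}}{15868 + 49748} = - \frac{18701775}{1624 \cdot 65616} = \left(- \frac{18701775}{1624}\right) \frac{1}{65616} = - \frac{6233925}{35520128}$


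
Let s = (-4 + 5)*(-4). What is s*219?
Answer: -876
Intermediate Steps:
s = -4 (s = 1*(-4) = -4)
s*219 = -4*219 = -876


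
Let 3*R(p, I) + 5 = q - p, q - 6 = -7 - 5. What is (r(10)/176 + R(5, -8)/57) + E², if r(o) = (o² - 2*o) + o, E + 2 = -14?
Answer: 3858575/15048 ≈ 256.42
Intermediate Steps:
q = -6 (q = 6 + (-7 - 5) = 6 - 12 = -6)
E = -16 (E = -2 - 14 = -16)
r(o) = o² - o
R(p, I) = -11/3 - p/3 (R(p, I) = -5/3 + (-6 - p)/3 = -5/3 + (-2 - p/3) = -11/3 - p/3)
(r(10)/176 + R(5, -8)/57) + E² = ((10*(-1 + 10))/176 + (-11/3 - ⅓*5)/57) + (-16)² = ((10*9)*(1/176) + (-11/3 - 5/3)*(1/57)) + 256 = (90*(1/176) - 16/3*1/57) + 256 = (45/88 - 16/171) + 256 = 6287/15048 + 256 = 3858575/15048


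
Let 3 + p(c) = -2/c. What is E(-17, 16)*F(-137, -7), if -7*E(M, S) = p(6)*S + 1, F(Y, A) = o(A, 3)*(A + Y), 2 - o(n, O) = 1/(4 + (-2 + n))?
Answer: -82896/35 ≈ -2368.5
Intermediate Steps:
p(c) = -3 - 2/c
o(n, O) = 2 - 1/(2 + n) (o(n, O) = 2 - 1/(4 + (-2 + n)) = 2 - 1/(2 + n))
F(Y, A) = (3 + 2*A)*(A + Y)/(2 + A) (F(Y, A) = ((3 + 2*A)/(2 + A))*(A + Y) = (3 + 2*A)*(A + Y)/(2 + A))
E(M, S) = -⅐ + 10*S/21 (E(M, S) = -((-3 - 2/6)*S + 1)/7 = -((-3 - 2*⅙)*S + 1)/7 = -((-3 - ⅓)*S + 1)/7 = -(-10*S/3 + 1)/7 = -(1 - 10*S/3)/7 = -⅐ + 10*S/21)
E(-17, 16)*F(-137, -7) = (-⅐ + (10/21)*16)*((3 + 2*(-7))*(-7 - 137)/(2 - 7)) = (-⅐ + 160/21)*((3 - 14)*(-144)/(-5)) = 157*(-⅕*(-11)*(-144))/21 = (157/21)*(-1584/5) = -82896/35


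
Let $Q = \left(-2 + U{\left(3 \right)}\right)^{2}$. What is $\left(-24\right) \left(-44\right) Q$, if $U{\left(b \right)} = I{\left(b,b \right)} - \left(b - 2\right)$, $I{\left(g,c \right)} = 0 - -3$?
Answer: $0$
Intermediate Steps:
$I{\left(g,c \right)} = 3$ ($I{\left(g,c \right)} = 0 + 3 = 3$)
$U{\left(b \right)} = 5 - b$ ($U{\left(b \right)} = 3 - \left(b - 2\right) = 3 - \left(-2 + b\right) = 5 - b$)
$Q = 0$ ($Q = \left(-2 + \left(5 - 3\right)\right)^{2} = \left(-2 + 2\right)^{2} = 0^{2} = 0$)
$\left(-24\right) \left(-44\right) Q = \left(-24\right) \left(-44\right) 0 = 1056 \cdot 0 = 0$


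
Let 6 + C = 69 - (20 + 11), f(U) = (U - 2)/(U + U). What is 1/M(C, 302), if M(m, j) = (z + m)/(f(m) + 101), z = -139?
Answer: -3247/3424 ≈ -0.94831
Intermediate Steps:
f(U) = (-2 + U)/(2*U) (f(U) = (-2 + U)/((2*U)) = (-2 + U)*(1/(2*U)) = (-2 + U)/(2*U))
C = 32 (C = -6 + (69 - (20 + 11)) = -6 + (69 - 1*31) = -6 + (69 - 31) = -6 + 38 = 32)
M(m, j) = (-139 + m)/(101 + (-2 + m)/(2*m)) (M(m, j) = (-139 + m)/((-2 + m)/(2*m) + 101) = (-139 + m)/(101 + (-2 + m)/(2*m)))
1/M(C, 302) = 1/(2*32*(-139 + 32)/(-2 + 203*32)) = 1/(2*32*(-107)/(-2 + 6496)) = 1/(2*32*(-107)/6494) = 1/(2*32*(1/6494)*(-107)) = 1/(-3424/3247) = -3247/3424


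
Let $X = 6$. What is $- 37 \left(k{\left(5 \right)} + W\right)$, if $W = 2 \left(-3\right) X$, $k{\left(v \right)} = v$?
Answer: $1147$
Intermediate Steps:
$W = -36$ ($W = 2 \left(-3\right) 6 = \left(-6\right) 6 = -36$)
$- 37 \left(k{\left(5 \right)} + W\right) = - 37 \left(5 - 36\right) = \left(-37\right) \left(-31\right) = 1147$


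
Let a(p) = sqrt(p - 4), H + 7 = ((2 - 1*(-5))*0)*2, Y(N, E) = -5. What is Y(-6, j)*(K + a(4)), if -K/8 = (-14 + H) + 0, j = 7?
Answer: -840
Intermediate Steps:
H = -7 (H = -7 + ((2 - 1*(-5))*0)*2 = -7 + ((2 + 5)*0)*2 = -7 + (7*0)*2 = -7 + 0*2 = -7 + 0 = -7)
a(p) = sqrt(-4 + p)
K = 168 (K = -8*((-14 - 7) + 0) = -8*(-21 + 0) = -8*(-21) = 168)
Y(-6, j)*(K + a(4)) = -5*(168 + sqrt(-4 + 4)) = -5*(168 + sqrt(0)) = -5*(168 + 0) = -5*168 = -840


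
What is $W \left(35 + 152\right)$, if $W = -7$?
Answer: $-1309$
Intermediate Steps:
$W \left(35 + 152\right) = - 7 \left(35 + 152\right) = \left(-7\right) 187 = -1309$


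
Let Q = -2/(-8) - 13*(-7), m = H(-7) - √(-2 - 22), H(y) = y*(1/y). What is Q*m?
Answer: 365/4 - 365*I*√6/2 ≈ 91.25 - 447.03*I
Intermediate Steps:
H(y) = 1 (H(y) = y/y = 1)
m = 1 - 2*I*√6 (m = 1 - √(-2 - 22) = 1 - √(-24) = 1 - 2*I*√6 ≈ 1.0 - 4.899*I)
Q = 365/4 (Q = -2*(-⅛) + 91 = ¼ + 91 = 365/4 ≈ 91.250)
Q*m = 365*(1 - 2*I*√6)/4 = 365/4 - 365*I*√6/2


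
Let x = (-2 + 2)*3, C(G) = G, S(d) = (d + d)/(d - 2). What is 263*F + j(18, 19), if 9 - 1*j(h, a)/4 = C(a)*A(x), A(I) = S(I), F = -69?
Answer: -18111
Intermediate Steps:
S(d) = 2*d/(-2 + d) (S(d) = (2*d)/(-2 + d) = 2*d/(-2 + d))
x = 0 (x = 0*3 = 0)
A(I) = 2*I/(-2 + I)
j(h, a) = 36 (j(h, a) = 36 - 4*a*2*0/(-2 + 0) = 36 - 4*a*2*0/(-2) = 36 - 4*a*2*0*(-1/2) = 36 - 4*a*0 = 36 - 4*0 = 36 + 0 = 36)
263*F + j(18, 19) = 263*(-69) + 36 = -18147 + 36 = -18111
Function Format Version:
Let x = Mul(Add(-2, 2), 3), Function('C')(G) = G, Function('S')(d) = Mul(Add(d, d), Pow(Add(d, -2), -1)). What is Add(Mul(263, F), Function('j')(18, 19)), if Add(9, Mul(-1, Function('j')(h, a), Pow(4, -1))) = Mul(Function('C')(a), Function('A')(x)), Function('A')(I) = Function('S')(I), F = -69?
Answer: -18111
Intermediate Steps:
Function('S')(d) = Mul(2, d, Pow(Add(-2, d), -1)) (Function('S')(d) = Mul(Mul(2, d), Pow(Add(-2, d), -1)) = Mul(2, d, Pow(Add(-2, d), -1)))
x = 0 (x = Mul(0, 3) = 0)
Function('A')(I) = Mul(2, I, Pow(Add(-2, I), -1))
Function('j')(h, a) = 36 (Function('j')(h, a) = Add(36, Mul(-4, Mul(a, Mul(2, 0, Pow(Add(-2, 0), -1))))) = Add(36, Mul(-4, Mul(a, Mul(2, 0, Pow(-2, -1))))) = Add(36, Mul(-4, Mul(a, Mul(2, 0, Rational(-1, 2))))) = Add(36, Mul(-4, Mul(a, 0))) = Add(36, Mul(-4, 0)) = Add(36, 0) = 36)
Add(Mul(263, F), Function('j')(18, 19)) = Add(Mul(263, -69), 36) = Add(-18147, 36) = -18111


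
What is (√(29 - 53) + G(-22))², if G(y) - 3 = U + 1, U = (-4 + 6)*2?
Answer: 40 + 32*I*√6 ≈ 40.0 + 78.384*I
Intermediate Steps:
U = 4 (U = 2*2 = 4)
G(y) = 8 (G(y) = 3 + (4 + 1) = 3 + 5 = 8)
(√(29 - 53) + G(-22))² = (√(29 - 53) + 8)² = (√(-24) + 8)² = (2*I*√6 + 8)² = (8 + 2*I*√6)²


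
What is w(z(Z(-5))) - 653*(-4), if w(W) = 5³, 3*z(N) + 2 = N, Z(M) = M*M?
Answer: 2737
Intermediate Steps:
Z(M) = M²
z(N) = -⅔ + N/3
w(W) = 125
w(z(Z(-5))) - 653*(-4) = 125 - 653*(-4) = 125 + 2612 = 2737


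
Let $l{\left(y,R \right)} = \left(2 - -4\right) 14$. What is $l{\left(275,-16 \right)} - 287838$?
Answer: $-287754$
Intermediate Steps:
$l{\left(y,R \right)} = 84$ ($l{\left(y,R \right)} = \left(2 + 4\right) 14 = 6 \cdot 14 = 84$)
$l{\left(275,-16 \right)} - 287838 = 84 - 287838 = -287754$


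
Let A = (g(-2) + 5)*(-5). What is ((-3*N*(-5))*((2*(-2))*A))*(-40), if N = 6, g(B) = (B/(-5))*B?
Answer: -302400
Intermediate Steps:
g(B) = -B**2/5 (g(B) = (B*(-1/5))*B = (-B/5)*B = -B**2/5)
A = -21 (A = (-1/5*(-2)**2 + 5)*(-5) = (-1/5*4 + 5)*(-5) = (-4/5 + 5)*(-5) = (21/5)*(-5) = -21)
((-3*N*(-5))*((2*(-2))*A))*(-40) = ((-3*6*(-5))*((2*(-2))*(-21)))*(-40) = ((-18*(-5))*(-4*(-21)))*(-40) = (90*84)*(-40) = 7560*(-40) = -302400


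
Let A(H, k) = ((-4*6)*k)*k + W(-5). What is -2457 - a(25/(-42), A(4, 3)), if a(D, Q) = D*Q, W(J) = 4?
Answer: -54247/21 ≈ -2583.2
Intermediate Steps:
A(H, k) = 4 - 24*k**2 (A(H, k) = ((-4*6)*k)*k + 4 = (-24*k)*k + 4 = -24*k**2 + 4 = 4 - 24*k**2)
-2457 - a(25/(-42), A(4, 3)) = -2457 - 25/(-42)*(4 - 24*3**2) = -2457 - 25*(-1/42)*(4 - 24*9) = -2457 - (-25)*(4 - 216)/42 = -2457 - (-25)*(-212)/42 = -2457 - 1*2650/21 = -2457 - 2650/21 = -54247/21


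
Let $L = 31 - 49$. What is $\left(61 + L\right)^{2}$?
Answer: $1849$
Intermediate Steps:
$L = -18$ ($L = 31 - 49 = -18$)
$\left(61 + L\right)^{2} = \left(61 - 18\right)^{2} = 43^{2} = 1849$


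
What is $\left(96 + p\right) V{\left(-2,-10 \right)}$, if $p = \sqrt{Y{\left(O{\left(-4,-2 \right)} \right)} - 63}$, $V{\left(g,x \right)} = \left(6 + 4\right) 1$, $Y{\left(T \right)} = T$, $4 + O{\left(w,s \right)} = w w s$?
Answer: $960 + 30 i \sqrt{11} \approx 960.0 + 99.499 i$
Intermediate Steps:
$O{\left(w,s \right)} = -4 + s w^{2}$ ($O{\left(w,s \right)} = -4 + w w s = -4 + w^{2} s = -4 + s w^{2}$)
$V{\left(g,x \right)} = 10$ ($V{\left(g,x \right)} = 10 \cdot 1 = 10$)
$p = 3 i \sqrt{11}$ ($p = \sqrt{\left(-4 - 2 \left(-4\right)^{2}\right) - 63} = \sqrt{\left(-4 - 32\right) - 63} = \sqrt{-36 - 63} = \sqrt{-99} = 3 i \sqrt{11} \approx 9.9499 i$)
$\left(96 + p\right) V{\left(-2,-10 \right)} = \left(96 + 3 i \sqrt{11}\right) 10 = 960 + 30 i \sqrt{11}$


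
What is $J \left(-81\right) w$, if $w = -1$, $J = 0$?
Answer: $0$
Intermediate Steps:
$J \left(-81\right) w = 0 \left(-81\right) \left(-1\right) = 0 \left(-1\right) = 0$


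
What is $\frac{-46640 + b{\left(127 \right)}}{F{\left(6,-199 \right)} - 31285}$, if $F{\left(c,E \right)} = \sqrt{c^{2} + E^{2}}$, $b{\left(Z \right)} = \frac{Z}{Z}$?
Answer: $\frac{1459101115}{978711588} + \frac{46639 \sqrt{39637}}{978711588} \approx 1.5003$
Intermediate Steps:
$b{\left(Z \right)} = 1$
$F{\left(c,E \right)} = \sqrt{E^{2} + c^{2}}$
$\frac{-46640 + b{\left(127 \right)}}{F{\left(6,-199 \right)} - 31285} = \frac{-46640 + 1}{\sqrt{\left(-199\right)^{2} + 6^{2}} - 31285} = - \frac{46639}{\sqrt{39601 + 36} - 31285} = - \frac{46639}{\sqrt{39637} - 31285} = - \frac{46639}{-31285 + \sqrt{39637}}$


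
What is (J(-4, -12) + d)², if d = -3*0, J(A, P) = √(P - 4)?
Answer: -16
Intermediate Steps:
J(A, P) = √(-4 + P)
d = 0
(J(-4, -12) + d)² = (√(-4 - 12) + 0)² = (√(-16) + 0)² = (4*I + 0)² = (4*I)² = -16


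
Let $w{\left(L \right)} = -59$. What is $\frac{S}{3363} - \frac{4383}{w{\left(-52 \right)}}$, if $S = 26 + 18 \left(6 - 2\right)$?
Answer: $\frac{249929}{3363} \approx 74.317$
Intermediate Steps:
$S = 98$ ($S = 26 + 18 \left(6 - 2\right) = 26 + 18 \cdot 4 = 26 + 72 = 98$)
$\frac{S}{3363} - \frac{4383}{w{\left(-52 \right)}} = \frac{98}{3363} - \frac{4383}{-59} = 98 \cdot \frac{1}{3363} - - \frac{4383}{59} = \frac{98}{3363} + \frac{4383}{59} = \frac{249929}{3363}$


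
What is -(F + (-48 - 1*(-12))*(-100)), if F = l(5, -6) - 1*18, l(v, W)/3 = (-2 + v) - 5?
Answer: -3576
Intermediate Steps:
l(v, W) = -21 + 3*v (l(v, W) = 3*((-2 + v) - 5) = 3*(-7 + v) = -21 + 3*v)
F = -24 (F = (-21 + 3*5) - 1*18 = (-21 + 15) - 18 = -6 - 18 = -24)
-(F + (-48 - 1*(-12))*(-100)) = -(-24 + (-48 - 1*(-12))*(-100)) = -(-24 + (-48 + 12)*(-100)) = -(-24 - 36*(-100)) = -(-24 + 3600) = -1*3576 = -3576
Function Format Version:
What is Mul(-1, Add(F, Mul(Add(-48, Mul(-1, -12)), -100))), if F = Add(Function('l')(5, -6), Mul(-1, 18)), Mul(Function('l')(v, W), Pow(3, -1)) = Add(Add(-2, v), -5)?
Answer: -3576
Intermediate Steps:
Function('l')(v, W) = Add(-21, Mul(3, v)) (Function('l')(v, W) = Mul(3, Add(Add(-2, v), -5)) = Mul(3, Add(-7, v)) = Add(-21, Mul(3, v)))
F = -24 (F = Add(Add(-21, Mul(3, 5)), Mul(-1, 18)) = Add(Add(-21, 15), -18) = Add(-6, -18) = -24)
Mul(-1, Add(F, Mul(Add(-48, Mul(-1, -12)), -100))) = Mul(-1, Add(-24, Mul(Add(-48, Mul(-1, -12)), -100))) = Mul(-1, Add(-24, Mul(Add(-48, 12), -100))) = Mul(-1, Add(-24, Mul(-36, -100))) = Mul(-1, Add(-24, 3600)) = Mul(-1, 3576) = -3576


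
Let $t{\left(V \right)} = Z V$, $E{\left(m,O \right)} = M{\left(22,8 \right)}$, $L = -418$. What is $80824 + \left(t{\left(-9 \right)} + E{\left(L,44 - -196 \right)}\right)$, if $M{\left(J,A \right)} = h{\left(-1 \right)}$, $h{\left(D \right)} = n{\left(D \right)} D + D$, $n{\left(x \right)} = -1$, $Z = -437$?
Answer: $84757$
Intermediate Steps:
$h{\left(D \right)} = 0$ ($h{\left(D \right)} = - D + D = 0$)
$M{\left(J,A \right)} = 0$
$E{\left(m,O \right)} = 0$
$t{\left(V \right)} = - 437 V$
$80824 + \left(t{\left(-9 \right)} + E{\left(L,44 - -196 \right)}\right) = 80824 + \left(\left(-437\right) \left(-9\right) + 0\right) = 80824 + \left(3933 + 0\right) = 80824 + 3933 = 84757$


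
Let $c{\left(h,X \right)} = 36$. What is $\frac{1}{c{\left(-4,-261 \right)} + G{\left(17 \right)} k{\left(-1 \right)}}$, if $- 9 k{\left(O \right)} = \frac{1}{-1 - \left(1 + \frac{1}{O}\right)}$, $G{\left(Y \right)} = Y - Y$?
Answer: $\frac{1}{36} \approx 0.027778$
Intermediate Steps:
$G{\left(Y \right)} = 0$
$k{\left(O \right)} = - \frac{1}{9 \left(-2 - \frac{1}{O}\right)}$ ($k{\left(O \right)} = - \frac{1}{9 \left(-1 - \left(1 + \frac{1}{O}\right)\right)} = - \frac{1}{9 \left(-2 - \frac{1}{O}\right)}$)
$\frac{1}{c{\left(-4,-261 \right)} + G{\left(17 \right)} k{\left(-1 \right)}} = \frac{1}{36 + 0 \cdot \frac{1}{9} \left(-1\right) \frac{1}{1 + 2 \left(-1\right)}} = \frac{1}{36 + 0 \cdot \frac{1}{9} \left(-1\right) \frac{1}{1 - 2}} = \frac{1}{36 + 0 \cdot \frac{1}{9} \left(-1\right) \frac{1}{-1}} = \frac{1}{36 + 0 \cdot \frac{1}{9} \left(-1\right) \left(-1\right)} = \frac{1}{36 + 0 \cdot \frac{1}{9}} = \frac{1}{36 + 0} = \frac{1}{36}$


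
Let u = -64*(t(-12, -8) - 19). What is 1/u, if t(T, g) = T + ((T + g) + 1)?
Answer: 1/3200 ≈ 0.00031250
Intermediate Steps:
t(T, g) = 1 + g + 2*T (t(T, g) = T + (1 + T + g) = 1 + g + 2*T)
u = 3200 (u = -64*((1 - 8 + 2*(-12)) - 19) = -64*((1 - 8 - 24) - 19) = -64*(-31 - 19) = -64*(-50) = 3200)
1/u = 1/3200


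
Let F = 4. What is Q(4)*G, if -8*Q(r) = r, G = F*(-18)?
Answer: 36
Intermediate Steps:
G = -72 (G = 4*(-18) = -72)
Q(r) = -r/8
Q(4)*G = -⅛*4*(-72) = -½*(-72) = 36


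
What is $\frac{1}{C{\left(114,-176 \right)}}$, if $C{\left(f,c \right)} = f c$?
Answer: $- \frac{1}{20064} \approx -4.984 \cdot 10^{-5}$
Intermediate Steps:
$C{\left(f,c \right)} = c f$
$\frac{1}{C{\left(114,-176 \right)}} = \frac{1}{\left(-176\right) 114} = \frac{1}{-20064} = - \frac{1}{20064}$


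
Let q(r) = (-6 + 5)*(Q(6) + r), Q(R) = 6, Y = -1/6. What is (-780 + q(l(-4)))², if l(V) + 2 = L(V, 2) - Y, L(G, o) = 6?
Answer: 22477081/36 ≈ 6.2436e+5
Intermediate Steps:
Y = -⅙ (Y = -1*⅙ = -⅙ ≈ -0.16667)
l(V) = 25/6 (l(V) = -2 + (6 - 1*(-⅙)) = -2 + (6 + ⅙) = -2 + 37/6 = 25/6)
q(r) = -6 - r (q(r) = (-6 + 5)*(6 + r) = -(6 + r) = -6 - r)
(-780 + q(l(-4)))² = (-780 + (-6 - 1*25/6))² = (-780 + (-6 - 25/6))² = (-780 - 61/6)² = (-4741/6)² = 22477081/36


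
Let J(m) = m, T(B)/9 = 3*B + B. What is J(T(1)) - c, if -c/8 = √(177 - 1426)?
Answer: 36 + 8*I*√1249 ≈ 36.0 + 282.73*I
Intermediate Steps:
T(B) = 36*B (T(B) = 9*(3*B + B) = 9*(4*B) = 36*B)
c = -8*I*√1249 (c = -8*√(177 - 1426) = -8*I*√1249 ≈ -282.73*I)
J(T(1)) - c = 36*1 - (-8)*I*√1249 = 36 + 8*I*√1249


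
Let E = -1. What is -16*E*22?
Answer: 352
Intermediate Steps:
-16*E*22 = -16*(-1)*22 = 16*22 = 352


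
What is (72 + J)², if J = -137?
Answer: 4225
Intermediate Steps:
(72 + J)² = (72 - 137)² = (-65)² = 4225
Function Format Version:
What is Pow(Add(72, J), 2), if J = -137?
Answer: 4225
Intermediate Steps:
Pow(Add(72, J), 2) = Pow(Add(72, -137), 2) = Pow(-65, 2) = 4225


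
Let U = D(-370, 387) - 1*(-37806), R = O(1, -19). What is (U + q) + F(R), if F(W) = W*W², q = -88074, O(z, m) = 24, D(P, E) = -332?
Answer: -36776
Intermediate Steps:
R = 24
U = 37474 (U = -332 - 1*(-37806) = -332 + 37806 = 37474)
F(W) = W³
(U + q) + F(R) = (37474 - 88074) + 24³ = -50600 + 13824 = -36776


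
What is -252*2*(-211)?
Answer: 106344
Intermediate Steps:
-252*2*(-211) = -42*12*(-211) = -504*(-211) = 106344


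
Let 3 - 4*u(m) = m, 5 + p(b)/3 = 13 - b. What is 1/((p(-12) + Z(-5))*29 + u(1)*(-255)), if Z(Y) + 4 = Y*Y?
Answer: 2/4443 ≈ 0.00045015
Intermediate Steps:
Z(Y) = -4 + Y**2 (Z(Y) = -4 + Y*Y = -4 + Y**2)
p(b) = 24 - 3*b (p(b) = -15 + 3*(13 - b) = -15 + (39 - 3*b) = 24 - 3*b)
u(m) = 3/4 - m/4
1/((p(-12) + Z(-5))*29 + u(1)*(-255)) = 1/(((24 - 3*(-12)) + (-4 + (-5)**2))*29 + (3/4 - 1/4*1)*(-255)) = 1/(((24 + 36) + (-4 + 25))*29 + (3/4 - 1/4)*(-255)) = 1/((60 + 21)*29 + (1/2)*(-255)) = 1/(81*29 - 255/2) = 1/(2349 - 255/2) = 1/(4443/2) = 2/4443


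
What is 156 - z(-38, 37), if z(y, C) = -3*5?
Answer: 171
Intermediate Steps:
z(y, C) = -15
156 - z(-38, 37) = 156 - 1*(-15) = 156 + 15 = 171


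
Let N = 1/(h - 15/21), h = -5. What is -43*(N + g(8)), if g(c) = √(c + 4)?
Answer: 301/40 - 86*√3 ≈ -141.43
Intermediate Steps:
g(c) = √(4 + c)
N = -7/40 (N = 1/(-5 - 15/21) = 1/(-5 - 15*1/21) = 1/(-5 - 5/7) = 1/(-40/7) = -7/40 ≈ -0.17500)
-43*(N + g(8)) = -43*(-7/40 + √(4 + 8)) = -43*(-7/40 + √12) = -43*(-7/40 + 2*√3) = 301/40 - 86*√3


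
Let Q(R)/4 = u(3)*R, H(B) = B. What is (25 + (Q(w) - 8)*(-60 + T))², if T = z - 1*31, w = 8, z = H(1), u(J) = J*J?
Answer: 633780625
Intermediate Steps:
u(J) = J²
z = 1
Q(R) = 36*R (Q(R) = 4*(3²*R) = 4*(9*R) = 36*R)
T = -30 (T = 1 - 1*31 = 1 - 31 = -30)
(25 + (Q(w) - 8)*(-60 + T))² = (25 + (36*8 - 8)*(-60 - 30))² = (25 + (288 - 8)*(-90))² = (25 + 280*(-90))² = (25 - 25200)² = (-25175)² = 633780625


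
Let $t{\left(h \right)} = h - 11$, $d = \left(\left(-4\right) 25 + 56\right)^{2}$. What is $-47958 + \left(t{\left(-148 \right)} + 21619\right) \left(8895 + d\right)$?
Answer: $232385302$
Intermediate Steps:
$d = 1936$ ($d = \left(-100 + 56\right)^{2} = \left(-44\right)^{2} = 1936$)
$t{\left(h \right)} = -11 + h$ ($t{\left(h \right)} = h - 11 = -11 + h$)
$-47958 + \left(t{\left(-148 \right)} + 21619\right) \left(8895 + d\right) = -47958 + \left(\left(-11 - 148\right) + 21619\right) \left(8895 + 1936\right) = -47958 + \left(-159 + 21619\right) 10831 = -47958 + 21460 \cdot 10831 = -47958 + 232433260 = 232385302$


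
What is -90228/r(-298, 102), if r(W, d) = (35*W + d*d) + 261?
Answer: -90228/235 ≈ -383.95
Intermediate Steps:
r(W, d) = 261 + d**2 + 35*W (r(W, d) = (35*W + d**2) + 261 = (d**2 + 35*W) + 261 = 261 + d**2 + 35*W)
-90228/r(-298, 102) = -90228/(261 + 102**2 + 35*(-298)) = -90228/(261 + 10404 - 10430) = -90228/235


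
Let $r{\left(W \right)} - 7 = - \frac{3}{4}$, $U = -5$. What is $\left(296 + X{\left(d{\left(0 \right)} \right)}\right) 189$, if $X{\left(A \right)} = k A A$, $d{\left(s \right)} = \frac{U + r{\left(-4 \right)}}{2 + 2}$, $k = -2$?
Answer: $\frac{7156107}{128} \approx 55907.0$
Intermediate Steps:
$r{\left(W \right)} = \frac{25}{4}$ ($r{\left(W \right)} = 7 - \frac{3}{4} = \frac{25}{4}$)
$d{\left(s \right)} = \frac{5}{16}$ ($d{\left(s \right)} = \frac{-5 + \frac{25}{4}}{2 + 2} = \frac{5}{4 \cdot 4} = \frac{5}{4} \cdot \frac{1}{4} = \frac{5}{16}$)
$X{\left(A \right)} = - 2 A^{2}$ ($X{\left(A \right)} = - 2 A A = - 2 A^{2}$)
$\left(296 + X{\left(d{\left(0 \right)} \right)}\right) 189 = \left(296 - 2 \left(\frac{5}{16}\right)^{2}\right) 189 = \left(296 - \frac{25}{128}\right) 189 = \frac{37863}{128} \cdot 189 = \frac{7156107}{128}$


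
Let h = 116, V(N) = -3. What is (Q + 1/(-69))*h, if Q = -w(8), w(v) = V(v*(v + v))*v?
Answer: 191980/69 ≈ 2782.3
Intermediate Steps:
w(v) = -3*v
Q = 24 (Q = -(-3)*8 = -1*(-24) = 24)
(Q + 1/(-69))*h = (24 + 1/(-69))*116 = (24 - 1/69)*116 = (1655/69)*116 = 191980/69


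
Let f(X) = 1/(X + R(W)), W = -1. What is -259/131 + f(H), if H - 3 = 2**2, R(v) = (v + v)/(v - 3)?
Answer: -3623/1965 ≈ -1.8438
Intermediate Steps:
R(v) = 2*v/(-3 + v) (R(v) = (2*v)/(-3 + v) = 2*v/(-3 + v))
H = 7 (H = 3 + 2**2 = 3 + 4 = 7)
f(X) = 1/(1/2 + X) (f(X) = 1/(X + 2*(-1)/(-3 - 1)) = 1/(X + 2*(-1)/(-4)) = 1/(X + 2*(-1)*(-1/4)) = 1/(X + 1/2) = 1/(1/2 + X))
-259/131 + f(H) = -259/131 + 2/(1 + 2*7) = (1/131)*(-259) + 2/(1 + 14) = -259/131 + 2/15 = -3623/1965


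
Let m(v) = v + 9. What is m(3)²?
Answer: 144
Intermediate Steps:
m(v) = 9 + v
m(3)² = (9 + 3)² = 12² = 144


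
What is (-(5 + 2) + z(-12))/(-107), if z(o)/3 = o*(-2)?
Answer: -65/107 ≈ -0.60748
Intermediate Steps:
z(o) = -6*o (z(o) = 3*(o*(-2)) = 3*(-2*o) = -6*o)
(-(5 + 2) + z(-12))/(-107) = (-(5 + 2) - 6*(-12))/(-107) = (-1*7 + 72)*(-1/107) = (-7 + 72)*(-1/107) = 65*(-1/107) = -65/107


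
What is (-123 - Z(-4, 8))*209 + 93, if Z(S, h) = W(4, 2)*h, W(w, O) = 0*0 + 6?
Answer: -35646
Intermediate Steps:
W(w, O) = 6 (W(w, O) = 0 + 6 = 6)
Z(S, h) = 6*h
(-123 - Z(-4, 8))*209 + 93 = (-123 - 6*8)*209 + 93 = (-123 - 1*48)*209 + 93 = (-123 - 48)*209 + 93 = -171*209 + 93 = -35739 + 93 = -35646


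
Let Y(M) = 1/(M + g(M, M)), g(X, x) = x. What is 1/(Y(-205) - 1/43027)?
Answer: -17641070/43437 ≈ -406.13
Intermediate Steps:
Y(M) = 1/(2*M) (Y(M) = 1/(M + M) = 1/(2*M))
1/(Y(-205) - 1/43027) = 1/((½)/(-205) - 1/43027) = 1/((½)*(-1/205) - 1*1/43027) = 1/(-1/410 - 1/43027) = 1/(-43437/17641070) = -17641070/43437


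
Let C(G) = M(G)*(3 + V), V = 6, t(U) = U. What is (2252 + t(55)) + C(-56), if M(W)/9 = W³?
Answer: -14222589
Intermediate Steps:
M(W) = 9*W³
C(G) = 81*G³ (C(G) = (9*G³)*(3 + 6) = (9*G³)*9 = 81*G³)
(2252 + t(55)) + C(-56) = (2252 + 55) + 81*(-56)³ = 2307 + 81*(-175616) = 2307 - 14224896 = -14222589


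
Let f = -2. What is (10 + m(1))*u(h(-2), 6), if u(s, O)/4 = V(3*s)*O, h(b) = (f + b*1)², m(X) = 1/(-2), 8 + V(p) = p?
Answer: 9120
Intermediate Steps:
V(p) = -8 + p
m(X) = -½
h(b) = (-2 + b)² (h(b) = (-2 + b*1)² = (-2 + b)²)
u(s, O) = 4*O*(-8 + 3*s) (u(s, O) = 4*((-8 + 3*s)*O) = 4*(O*(-8 + 3*s)) = 4*O*(-8 + 3*s))
(10 + m(1))*u(h(-2), 6) = (10 - ½)*(4*6*(-8 + 3*(-2 - 2)²)) = 19*(4*6*(-8 + 3*(-4)²))/2 = 19*(4*6*(-8 + 3*16))/2 = 19*(4*6*(-8 + 48))/2 = 19*(4*6*40)/2 = (19/2)*960 = 9120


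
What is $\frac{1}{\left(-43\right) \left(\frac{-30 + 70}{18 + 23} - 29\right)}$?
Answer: $\frac{41}{49407} \approx 0.00082984$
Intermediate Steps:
$\frac{1}{\left(-43\right) \left(\frac{-30 + 70}{18 + 23} - 29\right)} = \frac{1}{\left(-43\right) \left(\frac{40}{41} - 29\right)} = \frac{1}{\left(-43\right) \left(- \frac{1149}{41}\right)} = \frac{1}{\frac{49407}{41}} = \frac{41}{49407}$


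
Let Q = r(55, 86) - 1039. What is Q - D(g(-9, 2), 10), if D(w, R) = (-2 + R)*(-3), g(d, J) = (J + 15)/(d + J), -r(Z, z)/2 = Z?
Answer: -1125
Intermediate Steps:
r(Z, z) = -2*Z
g(d, J) = (15 + J)/(J + d)
D(w, R) = 6 - 3*R
Q = -1149 (Q = -2*55 - 1039 = -110 - 1039 = -1149)
Q - D(g(-9, 2), 10) = -1149 - (6 - 3*10) = -1149 - (6 - 30) = -1149 - 1*(-24) = -1149 + 24 = -1125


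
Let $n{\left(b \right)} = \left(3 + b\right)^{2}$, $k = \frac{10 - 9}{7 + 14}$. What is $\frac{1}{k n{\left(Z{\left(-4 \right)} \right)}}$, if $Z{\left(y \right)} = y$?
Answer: $21$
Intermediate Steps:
$k = \frac{1}{21}$ ($k = 1 \cdot \frac{1}{21} = \frac{1}{21} \approx 0.047619$)
$\frac{1}{k n{\left(Z{\left(-4 \right)} \right)}} = \frac{1}{\frac{1}{21} \left(3 - 4\right)^{2}} = \frac{1}{\frac{1}{21} \left(-1\right)^{2}} = \frac{1}{\frac{1}{21} \cdot 1} = \frac{1}{\frac{1}{21}} = 21$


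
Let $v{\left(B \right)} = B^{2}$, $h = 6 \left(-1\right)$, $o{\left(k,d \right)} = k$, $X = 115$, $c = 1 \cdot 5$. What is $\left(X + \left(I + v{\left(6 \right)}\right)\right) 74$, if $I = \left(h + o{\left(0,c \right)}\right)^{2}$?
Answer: $13838$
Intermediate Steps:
$c = 5$
$h = -6$
$I = 36$ ($I = \left(-6 + 0\right)^{2} = \left(-6\right)^{2} = 36$)
$\left(X + \left(I + v{\left(6 \right)}\right)\right) 74 = \left(115 + \left(36 + 6^{2}\right)\right) 74 = \left(115 + \left(36 + 36\right)\right) 74 = \left(115 + 72\right) 74 = 187 \cdot 74 = 13838$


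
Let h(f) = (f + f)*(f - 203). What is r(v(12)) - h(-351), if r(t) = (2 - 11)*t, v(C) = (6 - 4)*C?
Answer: -389124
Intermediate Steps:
v(C) = 2*C
h(f) = 2*f*(-203 + f) (h(f) = (2*f)*(-203 + f) = 2*f*(-203 + f))
r(t) = -9*t
r(v(12)) - h(-351) = -18*12 - 2*(-351)*(-203 - 351) = -9*24 - 2*(-351)*(-554) = -216 - 1*388908 = -216 - 388908 = -389124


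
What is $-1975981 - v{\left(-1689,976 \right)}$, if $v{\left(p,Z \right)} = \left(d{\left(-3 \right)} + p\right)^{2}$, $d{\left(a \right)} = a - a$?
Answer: $-4828702$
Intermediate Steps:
$d{\left(a \right)} = 0$
$v{\left(p,Z \right)} = p^{2}$ ($v{\left(p,Z \right)} = \left(0 + p\right)^{2} = p^{2}$)
$-1975981 - v{\left(-1689,976 \right)} = -1975981 - \left(-1689\right)^{2} = -1975981 - 2852721 = -4828702$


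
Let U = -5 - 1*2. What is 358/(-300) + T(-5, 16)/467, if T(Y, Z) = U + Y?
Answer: -85393/70050 ≈ -1.2190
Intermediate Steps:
U = -7 (U = -5 - 2 = -7)
T(Y, Z) = -7 + Y
358/(-300) + T(-5, 16)/467 = 358/(-300) + (-7 - 5)/467 = 358*(-1/300) - 12*1/467 = -179/150 - 12/467 = -85393/70050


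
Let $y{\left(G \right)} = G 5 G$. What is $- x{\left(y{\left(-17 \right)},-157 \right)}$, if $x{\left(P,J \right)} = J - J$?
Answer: $0$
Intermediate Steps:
$y{\left(G \right)} = 5 G^{2}$ ($y{\left(G \right)} = 5 G G = 5 G^{2}$)
$x{\left(P,J \right)} = 0$
$- x{\left(y{\left(-17 \right)},-157 \right)} = \left(-1\right) 0 = 0$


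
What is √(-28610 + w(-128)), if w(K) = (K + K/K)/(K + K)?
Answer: I*√7324033/16 ≈ 169.14*I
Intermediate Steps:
w(K) = (1 + K)/(2*K) (w(K) = (K + 1)/((2*K)) = (1 + K)*(1/(2*K)) = (1 + K)/(2*K))
√(-28610 + w(-128)) = √(-28610 + (½)*(1 - 128)/(-128)) = √(-28610 + (½)*(-1/128)*(-127)) = √(-28610 + 127/256) = √(-7324033/256) = I*√7324033/16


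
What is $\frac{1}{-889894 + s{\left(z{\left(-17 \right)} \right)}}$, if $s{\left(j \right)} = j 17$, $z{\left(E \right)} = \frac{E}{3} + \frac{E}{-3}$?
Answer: $- \frac{1}{889894} \approx -1.1237 \cdot 10^{-6}$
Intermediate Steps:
$z{\left(E \right)} = 0$ ($z{\left(E \right)} = E \frac{1}{3} + E \left(- \frac{1}{3}\right) = \frac{E}{3} - \frac{E}{3} = 0$)
$s{\left(j \right)} = 17 j$
$\frac{1}{-889894 + s{\left(z{\left(-17 \right)} \right)}} = \frac{1}{-889894 + 17 \cdot 0} = \frac{1}{-889894 + 0} = \frac{1}{-889894} = - \frac{1}{889894}$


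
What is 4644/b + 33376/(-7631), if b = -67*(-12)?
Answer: 717005/511277 ≈ 1.4024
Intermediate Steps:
b = 804
4644/b + 33376/(-7631) = 4644/804 + 33376/(-7631) = 4644*(1/804) + 33376*(-1/7631) = 387/67 - 33376/7631 = 717005/511277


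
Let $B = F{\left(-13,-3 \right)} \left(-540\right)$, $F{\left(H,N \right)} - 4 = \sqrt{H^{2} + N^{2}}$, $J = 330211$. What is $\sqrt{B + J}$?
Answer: $\sqrt{328051 - 540 \sqrt{178}} \approx 566.43$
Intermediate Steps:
$F{\left(H,N \right)} = 4 + \sqrt{H^{2} + N^{2}}$
$B = -2160 - 540 \sqrt{178}$ ($B = \left(4 + \sqrt{\left(-13\right)^{2} + \left(-3\right)^{2}}\right) \left(-540\right) = \left(4 + \sqrt{169 + 9}\right) \left(-540\right) = \left(4 + \sqrt{178}\right) \left(-540\right) = -2160 - 540 \sqrt{178} \approx -9364.5$)
$\sqrt{B + J} = \sqrt{\left(-2160 - 540 \sqrt{178}\right) + 330211} = \sqrt{328051 - 540 \sqrt{178}}$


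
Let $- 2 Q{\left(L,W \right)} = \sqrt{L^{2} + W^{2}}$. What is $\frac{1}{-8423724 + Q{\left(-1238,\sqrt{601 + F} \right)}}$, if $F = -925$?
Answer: $- \frac{2105931}{17739781411274} + \frac{\sqrt{95770}}{35479562822548} \approx -1.187 \cdot 10^{-7}$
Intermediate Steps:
$Q{\left(L,W \right)} = - \frac{\sqrt{L^{2} + W^{2}}}{2}$
$\frac{1}{-8423724 + Q{\left(-1238,\sqrt{601 + F} \right)}} = \frac{1}{-8423724 - \frac{\sqrt{\left(-1238\right)^{2} + \left(\sqrt{601 - 925}\right)^{2}}}{2}} = \frac{1}{-8423724 - \frac{\sqrt{1532644 + \left(\sqrt{-324}\right)^{2}}}{2}} = \frac{1}{-8423724 - \frac{\sqrt{1532644 + \left(18 i\right)^{2}}}{2}} = \frac{1}{-8423724 - \frac{\sqrt{1532644 - 324}}{2}} = \frac{1}{-8423724 - \frac{\sqrt{1532320}}{2}} = \frac{1}{-8423724 - \frac{4 \sqrt{95770}}{2}} = \frac{1}{-8423724 - 2 \sqrt{95770}}$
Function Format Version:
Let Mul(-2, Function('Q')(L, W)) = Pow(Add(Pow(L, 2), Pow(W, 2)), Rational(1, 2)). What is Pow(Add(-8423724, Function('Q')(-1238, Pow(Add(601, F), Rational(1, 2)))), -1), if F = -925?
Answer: Add(Rational(-2105931, 17739781411274), Mul(Rational(1, 35479562822548), Pow(95770, Rational(1, 2)))) ≈ -1.1870e-7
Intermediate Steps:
Function('Q')(L, W) = Mul(Rational(-1, 2), Pow(Add(Pow(L, 2), Pow(W, 2)), Rational(1, 2)))
Pow(Add(-8423724, Function('Q')(-1238, Pow(Add(601, F), Rational(1, 2)))), -1) = Pow(Add(-8423724, Mul(Rational(-1, 2), Pow(Add(Pow(-1238, 2), Pow(Pow(Add(601, -925), Rational(1, 2)), 2)), Rational(1, 2)))), -1) = Pow(Add(-8423724, Mul(Rational(-1, 2), Pow(Add(1532644, Pow(Pow(-324, Rational(1, 2)), 2)), Rational(1, 2)))), -1) = Pow(Add(-8423724, Mul(Rational(-1, 2), Pow(Add(1532644, Pow(Mul(18, I), 2)), Rational(1, 2)))), -1) = Pow(Add(-8423724, Mul(Rational(-1, 2), Pow(Add(1532644, -324), Rational(1, 2)))), -1) = Pow(Add(-8423724, Mul(Rational(-1, 2), Pow(1532320, Rational(1, 2)))), -1) = Pow(Add(-8423724, Mul(Rational(-1, 2), Mul(4, Pow(95770, Rational(1, 2))))), -1) = Pow(Add(-8423724, Mul(-2, Pow(95770, Rational(1, 2)))), -1)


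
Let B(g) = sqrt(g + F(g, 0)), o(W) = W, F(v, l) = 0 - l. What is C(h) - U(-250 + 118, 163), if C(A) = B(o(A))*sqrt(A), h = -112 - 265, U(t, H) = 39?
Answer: -416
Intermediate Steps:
F(v, l) = -l
h = -377
B(g) = sqrt(g) (B(g) = sqrt(g - 1*0) = sqrt(g + 0) = sqrt(g))
C(A) = A (C(A) = sqrt(A)*sqrt(A) = A)
C(h) - U(-250 + 118, 163) = -377 - 1*39 = -377 - 39 = -416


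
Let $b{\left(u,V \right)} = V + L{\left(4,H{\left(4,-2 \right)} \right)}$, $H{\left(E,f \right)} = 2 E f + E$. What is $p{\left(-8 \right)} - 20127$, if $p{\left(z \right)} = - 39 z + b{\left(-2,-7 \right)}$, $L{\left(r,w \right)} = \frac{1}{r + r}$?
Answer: $- \frac{158575}{8} \approx -19822.0$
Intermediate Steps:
$H{\left(E,f \right)} = E + 2 E f$ ($H{\left(E,f \right)} = 2 E f + E = E + 2 E f$)
$L{\left(r,w \right)} = \frac{1}{2 r}$
$b{\left(u,V \right)} = \frac{1}{8} + V$ ($b{\left(u,V \right)} = V + \frac{1}{2 \cdot 4} = V + \frac{1}{2} \cdot \frac{1}{4} = V + \frac{1}{8} = \frac{1}{8} + V$)
$p{\left(z \right)} = - \frac{55}{8} - 39 z$ ($p{\left(z \right)} = - 39 z + \left(\frac{1}{8} - 7\right) = - 39 z - \frac{55}{8} = - \frac{55}{8} - 39 z$)
$p{\left(-8 \right)} - 20127 = \left(- \frac{55}{8} - -312\right) - 20127 = \left(- \frac{55}{8} + 312\right) - 20127 = \frac{2441}{8} - 20127 = - \frac{158575}{8}$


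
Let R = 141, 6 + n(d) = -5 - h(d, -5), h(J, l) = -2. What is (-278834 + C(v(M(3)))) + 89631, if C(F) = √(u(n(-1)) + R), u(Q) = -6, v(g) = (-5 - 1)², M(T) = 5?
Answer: -189203 + 3*√15 ≈ -1.8919e+5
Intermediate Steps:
n(d) = -9 (n(d) = -6 + (-5 - 1*(-2)) = -6 + (-5 + 2) = -6 - 3 = -9)
v(g) = 36 (v(g) = (-6)² = 36)
C(F) = 3*√15 (C(F) = √(-6 + 141) = √135 = 3*√15)
(-278834 + C(v(M(3)))) + 89631 = (-278834 + 3*√15) + 89631 = -189203 + 3*√15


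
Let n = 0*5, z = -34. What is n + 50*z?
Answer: -1700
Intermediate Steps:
n = 0
n + 50*z = 0 + 50*(-34) = 0 - 1700 = -1700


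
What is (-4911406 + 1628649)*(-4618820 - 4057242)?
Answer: 28481403262934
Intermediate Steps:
(-4911406 + 1628649)*(-4618820 - 4057242) = -3282757*(-8676062) = 28481403262934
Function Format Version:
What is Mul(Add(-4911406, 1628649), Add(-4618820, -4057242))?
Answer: 28481403262934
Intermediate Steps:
Mul(Add(-4911406, 1628649), Add(-4618820, -4057242)) = Mul(-3282757, -8676062) = 28481403262934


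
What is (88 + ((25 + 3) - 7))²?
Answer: 11881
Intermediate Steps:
(88 + ((25 + 3) - 7))² = (88 + (28 - 7))² = (88 + 21)² = 109² = 11881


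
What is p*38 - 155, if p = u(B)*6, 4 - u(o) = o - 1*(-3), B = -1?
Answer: 301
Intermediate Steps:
u(o) = 1 - o (u(o) = 4 - (o - 1*(-3)) = 4 - (o + 3) = 4 - (3 + o) = 4 + (-3 - o) = 1 - o)
p = 12 (p = (1 - 1*(-1))*6 = (1 + 1)*6 = 2*6 = 12)
p*38 - 155 = 12*38 - 155 = 456 - 155 = 301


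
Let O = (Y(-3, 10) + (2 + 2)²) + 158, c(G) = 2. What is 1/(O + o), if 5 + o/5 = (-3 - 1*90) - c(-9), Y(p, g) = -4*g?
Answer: -1/366 ≈ -0.0027322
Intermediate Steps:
o = -500 (o = -25 + 5*((-3 - 1*90) - 1*2) = -25 + 5*((-3 - 90) - 2) = -25 + 5*(-93 - 2) = -25 + 5*(-95) = -25 - 475 = -500)
O = 134 (O = (-4*10 + (2 + 2)²) + 158 = (-40 + 4²) + 158 = (-40 + 16) + 158 = -24 + 158 = 134)
1/(O + o) = 1/(134 - 500) = 1/(-366) = -1/366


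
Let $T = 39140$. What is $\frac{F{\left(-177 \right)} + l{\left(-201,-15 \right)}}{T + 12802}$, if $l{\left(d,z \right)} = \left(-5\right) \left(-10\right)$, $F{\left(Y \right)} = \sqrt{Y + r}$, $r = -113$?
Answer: $\frac{25}{25971} + \frac{i \sqrt{290}}{51942} \approx 0.00096261 + 0.00032785 i$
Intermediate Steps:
$F{\left(Y \right)} = \sqrt{-113 + Y}$ ($F{\left(Y \right)} = \sqrt{Y - 113} = \sqrt{-113 + Y}$)
$l{\left(d,z \right)} = 50$
$\frac{F{\left(-177 \right)} + l{\left(-201,-15 \right)}}{T + 12802} = \frac{\sqrt{-113 - 177} + 50}{39140 + 12802} = \frac{\sqrt{-290} + 50}{51942} = \left(i \sqrt{290} + 50\right) \frac{1}{51942} = \left(50 + i \sqrt{290}\right) \frac{1}{51942} = \frac{25}{25971} + \frac{i \sqrt{290}}{51942}$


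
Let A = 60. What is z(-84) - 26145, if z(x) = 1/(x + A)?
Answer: -627481/24 ≈ -26145.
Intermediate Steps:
z(x) = 1/(60 + x) (z(x) = 1/(x + 60) = 1/(60 + x))
z(-84) - 26145 = 1/(60 - 84) - 26145 = 1/(-24) - 26145 = -1/24 - 26145 = -627481/24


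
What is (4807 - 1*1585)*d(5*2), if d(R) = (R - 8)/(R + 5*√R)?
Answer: -2148/5 + 1074*√10/5 ≈ 249.66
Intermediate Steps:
d(R) = (-8 + R)/(R + 5*√R)
(4807 - 1*1585)*d(5*2) = (4807 - 1*1585)*((-8 + 5*2)/(5*2 + 5*√(5*2))) = (4807 - 1585)*((-8 + 10)/(10 + 5*√10)) = 3222*(2/(10 + 5*√10)) = 6444/(10 + 5*√10)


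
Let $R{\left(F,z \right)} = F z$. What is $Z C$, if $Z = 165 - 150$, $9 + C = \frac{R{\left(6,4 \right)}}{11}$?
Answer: $- \frac{1125}{11} \approx -102.27$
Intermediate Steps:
$C = - \frac{75}{11}$ ($C = -9 + \frac{6 \cdot 4}{11} = -9 + 24 \cdot \frac{1}{11} = -9 + \frac{24}{11} = - \frac{75}{11} \approx -6.8182$)
$Z = 15$ ($Z = 165 - 150 = 15$)
$Z C = 15 \left(- \frac{75}{11}\right) = - \frac{1125}{11}$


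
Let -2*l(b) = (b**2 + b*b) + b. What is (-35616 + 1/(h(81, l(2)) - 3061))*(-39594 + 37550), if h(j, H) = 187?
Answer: 104612313470/1437 ≈ 7.2799e+7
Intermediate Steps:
l(b) = -b**2 - b/2 (l(b) = -((b**2 + b*b) + b)/2 = -((b**2 + b**2) + b)/2 = -(2*b**2 + b)/2 = -(b + 2*b**2)/2 = -b**2 - b/2)
(-35616 + 1/(h(81, l(2)) - 3061))*(-39594 + 37550) = (-35616 + 1/(187 - 3061))*(-39594 + 37550) = (-35616 + 1/(-2874))*(-2044) = (-35616 - 1/2874)*(-2044) = -102360385/2874*(-2044) = 104612313470/1437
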